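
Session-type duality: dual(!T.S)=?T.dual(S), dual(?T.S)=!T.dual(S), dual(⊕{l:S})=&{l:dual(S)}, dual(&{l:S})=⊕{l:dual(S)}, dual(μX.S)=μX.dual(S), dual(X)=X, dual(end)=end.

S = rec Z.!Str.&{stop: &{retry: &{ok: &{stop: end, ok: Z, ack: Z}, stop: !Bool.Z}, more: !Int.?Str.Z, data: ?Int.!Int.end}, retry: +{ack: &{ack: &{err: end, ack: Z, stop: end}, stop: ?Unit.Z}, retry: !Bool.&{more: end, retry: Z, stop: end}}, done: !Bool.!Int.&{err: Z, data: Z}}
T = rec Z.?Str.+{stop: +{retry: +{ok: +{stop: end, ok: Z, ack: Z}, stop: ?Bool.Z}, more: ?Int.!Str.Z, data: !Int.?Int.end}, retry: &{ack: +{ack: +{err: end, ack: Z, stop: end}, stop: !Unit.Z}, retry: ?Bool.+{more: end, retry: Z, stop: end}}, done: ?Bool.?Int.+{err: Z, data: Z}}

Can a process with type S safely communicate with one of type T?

YES

rec Z ‖ rec Z  match (μ self-dual)
  !Str ‖ ?Str  match
    &{stop,retry,done} ‖ +{stop,retry,done}  match same labels
      [stop]
        &{retry,more,data} ‖ +{retry,more,data}  match same labels
          [retry]
            &{ok,stop} ‖ +{ok,stop}  match same labels
              [ok]
                &{stop,ok,ack} ‖ +{stop,ok,ack}  match same labels
                  [stop]
                    end ‖ end  match
                  [ok]
                    Z ‖ Z  match
                  [ack]
                    Z ‖ Z  match
              [stop]
                !Bool ‖ ?Bool  match
                  Z ‖ Z  match
          [more]
            !Int ‖ ?Int  match
              ?Str ‖ !Str  match
                Z ‖ Z  match
          [data]
            ?Int ‖ !Int  match
              !Int ‖ ?Int  match
                end ‖ end  match
      [retry]
        +{ack,retry} ‖ &{ack,retry}  match same labels
          [ack]
            &{ack,stop} ‖ +{ack,stop}  match same labels
              [ack]
                &{err,ack,stop} ‖ +{err,ack,stop}  match same labels
                  [err]
                    end ‖ end  match
                  [ack]
                    Z ‖ Z  match
                  [stop]
                    end ‖ end  match
              [stop]
                ?Unit ‖ !Unit  match
                  Z ‖ Z  match
          [retry]
            !Bool ‖ ?Bool  match
              &{more,retry,stop} ‖ +{more,retry,stop}  match same labels
                [more]
                  end ‖ end  match
                [retry]
                  Z ‖ Z  match
                [stop]
                  end ‖ end  match
      [done]
        !Bool ‖ ?Bool  match
          !Int ‖ ?Int  match
            &{err,data} ‖ +{err,data}  match same labels
              [err]
                Z ‖ Z  match
              [data]
                Z ‖ Z  match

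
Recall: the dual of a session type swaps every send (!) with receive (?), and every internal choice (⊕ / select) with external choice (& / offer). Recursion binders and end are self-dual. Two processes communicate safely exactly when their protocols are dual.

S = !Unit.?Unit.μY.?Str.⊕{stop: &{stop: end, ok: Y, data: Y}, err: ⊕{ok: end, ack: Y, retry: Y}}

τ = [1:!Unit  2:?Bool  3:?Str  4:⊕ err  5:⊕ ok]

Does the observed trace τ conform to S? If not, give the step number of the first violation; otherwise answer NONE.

step 1: !Unit  ✓  residual = ?Unit.μY.…
step 2: got ?Bool, protocol expects ?Unit  ✗

2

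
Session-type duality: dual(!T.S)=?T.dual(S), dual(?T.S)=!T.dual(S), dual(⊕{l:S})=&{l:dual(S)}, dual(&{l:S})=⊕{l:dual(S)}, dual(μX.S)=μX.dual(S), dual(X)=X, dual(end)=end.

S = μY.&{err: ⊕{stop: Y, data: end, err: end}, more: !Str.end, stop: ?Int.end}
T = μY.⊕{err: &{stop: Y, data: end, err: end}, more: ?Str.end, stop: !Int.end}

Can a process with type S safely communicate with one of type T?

μY ‖ μY  match (rec unchanged)
  &{err,more,stop} ‖ ⊕{err,more,stop}  match labels match
    [err]
      ⊕{stop,data,err} ‖ &{stop,data,err}  match labels match
        [stop]
          Y ‖ Y  match
        [data]
          end ‖ end  match
        [err]
          end ‖ end  match
    [more]
      !Str ‖ ?Str  match
        end ‖ end  match
    [stop]
      ?Int ‖ !Int  match
        end ‖ end  match

YES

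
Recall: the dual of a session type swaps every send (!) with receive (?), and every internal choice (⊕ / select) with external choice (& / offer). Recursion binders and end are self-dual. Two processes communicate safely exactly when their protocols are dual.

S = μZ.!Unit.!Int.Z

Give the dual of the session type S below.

μZ = μZ  (binder kept)
  !Unit = ?Unit
    !Int = ?Int
      Z self-dual

μZ.?Unit.?Int.Z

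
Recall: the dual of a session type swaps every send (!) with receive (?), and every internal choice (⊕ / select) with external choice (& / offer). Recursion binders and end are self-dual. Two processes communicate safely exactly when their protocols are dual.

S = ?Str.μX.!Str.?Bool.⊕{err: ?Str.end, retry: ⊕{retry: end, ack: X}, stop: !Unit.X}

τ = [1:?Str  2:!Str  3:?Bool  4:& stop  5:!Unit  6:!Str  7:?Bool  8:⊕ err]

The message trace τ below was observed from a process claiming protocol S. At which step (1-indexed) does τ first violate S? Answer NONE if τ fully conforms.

4

@1 ?Str  ok  now at μX.…
@2 !Str  ok  now at ?Bool.⊕{err: ?Str.end, retry: ⊕{retry: end, ack: μX.…}, stop: !Unit.μX.…}
@3 ?Bool  ok  now at ⊕{err: ?Str.end, retry: ⊕{retry: end, ack: μX.…}, stop: !Unit.μX.…}
@4 got & stop, protocol expects ⊕ err or ⊕ retry or ⊕ stop  ✗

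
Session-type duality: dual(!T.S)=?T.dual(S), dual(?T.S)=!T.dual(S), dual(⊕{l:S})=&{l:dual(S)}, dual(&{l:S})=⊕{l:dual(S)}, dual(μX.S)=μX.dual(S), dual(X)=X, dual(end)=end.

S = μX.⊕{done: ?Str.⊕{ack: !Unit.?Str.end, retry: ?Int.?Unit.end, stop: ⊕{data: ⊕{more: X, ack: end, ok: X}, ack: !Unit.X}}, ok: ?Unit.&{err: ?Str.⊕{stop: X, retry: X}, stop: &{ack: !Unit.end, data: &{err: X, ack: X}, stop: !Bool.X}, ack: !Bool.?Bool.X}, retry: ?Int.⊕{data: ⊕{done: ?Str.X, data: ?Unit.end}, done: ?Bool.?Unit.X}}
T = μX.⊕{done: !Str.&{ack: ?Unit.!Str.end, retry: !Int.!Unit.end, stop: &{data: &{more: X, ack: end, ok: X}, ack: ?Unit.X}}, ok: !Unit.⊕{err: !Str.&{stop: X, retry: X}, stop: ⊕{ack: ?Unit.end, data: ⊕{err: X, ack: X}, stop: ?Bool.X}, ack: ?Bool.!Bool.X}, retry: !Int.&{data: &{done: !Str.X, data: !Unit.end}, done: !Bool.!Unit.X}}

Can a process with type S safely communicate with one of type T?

μX ‖ μX  ok (μ self-dual)
  ⊕{done,ok,retry} ‖ ⊕{done,ok,retry}  ✗ choice polarity not flipped — not dual

NO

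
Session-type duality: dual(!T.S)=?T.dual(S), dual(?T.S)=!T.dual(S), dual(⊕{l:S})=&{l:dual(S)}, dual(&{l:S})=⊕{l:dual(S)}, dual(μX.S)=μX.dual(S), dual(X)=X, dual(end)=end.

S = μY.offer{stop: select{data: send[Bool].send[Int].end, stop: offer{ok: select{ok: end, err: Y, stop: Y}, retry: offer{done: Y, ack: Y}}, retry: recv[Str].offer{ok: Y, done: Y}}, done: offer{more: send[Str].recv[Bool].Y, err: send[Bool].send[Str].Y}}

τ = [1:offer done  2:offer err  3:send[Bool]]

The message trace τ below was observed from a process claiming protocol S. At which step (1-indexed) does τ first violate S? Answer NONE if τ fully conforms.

NONE

step 1: offer done  ✓  now at offer{more: send[Str].recv[Bool].μY.…, err: send[Bool].send[Str].μY.…}
step 2: offer err  ✓  now at send[Bool].send[Str].μY.…
step 3: send[Bool]  ✓  now at send[Str].μY.…
trace exhausted — no violation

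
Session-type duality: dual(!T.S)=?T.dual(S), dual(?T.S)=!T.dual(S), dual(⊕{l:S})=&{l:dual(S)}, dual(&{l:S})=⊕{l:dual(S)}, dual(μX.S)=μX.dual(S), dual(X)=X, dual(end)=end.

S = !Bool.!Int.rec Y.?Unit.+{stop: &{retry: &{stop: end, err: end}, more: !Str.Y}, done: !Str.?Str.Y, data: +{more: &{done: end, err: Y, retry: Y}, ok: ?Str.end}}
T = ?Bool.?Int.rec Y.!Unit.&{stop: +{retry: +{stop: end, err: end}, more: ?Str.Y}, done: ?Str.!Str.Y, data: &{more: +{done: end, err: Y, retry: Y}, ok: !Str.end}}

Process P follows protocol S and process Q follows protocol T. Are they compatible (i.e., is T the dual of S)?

YES

!Bool | ?Bool  ✓
  !Int | ?Int  ✓
    rec Y | rec Y  ✓ (μ self-dual)
      ?Unit | !Unit  ✓
        +{stop,done,data} | &{stop,done,data}  ✓ labels match
          • stop:
            &{retry,more} | +{retry,more}  ✓ labels match
              • retry:
                &{stop,err} | +{stop,err}  ✓ labels match
                  • stop:
                    end | end  ✓
                  • err:
                    end | end  ✓
              • more:
                !Str | ?Str  ✓
                  Y | Y  ✓
          • done:
            !Str | ?Str  ✓
              ?Str | !Str  ✓
                Y | Y  ✓
          • data:
            +{more,ok} | &{more,ok}  ✓ labels match
              • more:
                &{done,err,retry} | +{done,err,retry}  ✓ labels match
                  • done:
                    end | end  ✓
                  • err:
                    Y | Y  ✓
                  • retry:
                    Y | Y  ✓
              • ok:
                ?Str | !Str  ✓
                  end | end  ✓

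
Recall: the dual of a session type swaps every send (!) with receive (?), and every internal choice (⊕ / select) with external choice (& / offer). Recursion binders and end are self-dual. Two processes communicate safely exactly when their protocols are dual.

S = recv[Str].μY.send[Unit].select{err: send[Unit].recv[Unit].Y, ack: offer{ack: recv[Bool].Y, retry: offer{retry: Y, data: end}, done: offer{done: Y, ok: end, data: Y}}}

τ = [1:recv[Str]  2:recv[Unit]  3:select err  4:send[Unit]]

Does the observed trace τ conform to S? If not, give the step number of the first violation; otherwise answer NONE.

step 1: recv[Str]  match  now at μY.…
step 2: got recv[Unit], protocol expects send[Unit]  ✗

2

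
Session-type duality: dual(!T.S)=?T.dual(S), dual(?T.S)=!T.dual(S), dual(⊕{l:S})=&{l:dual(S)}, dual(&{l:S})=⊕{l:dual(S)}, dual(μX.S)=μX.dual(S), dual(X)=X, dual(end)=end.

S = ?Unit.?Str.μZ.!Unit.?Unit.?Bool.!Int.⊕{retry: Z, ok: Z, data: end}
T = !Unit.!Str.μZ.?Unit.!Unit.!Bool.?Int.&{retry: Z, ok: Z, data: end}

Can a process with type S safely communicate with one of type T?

YES

?Unit ‖ !Unit  ok
  ?Str ‖ !Str  ok
    μZ ‖ μZ  ok (rec unchanged)
      !Unit ‖ ?Unit  ok
        ?Unit ‖ !Unit  ok
          ?Bool ‖ !Bool  ok
            !Int ‖ ?Int  ok
              ⊕{retry,ok,data} ‖ &{retry,ok,data}  ok label sets agree
                • retry:
                  Z ‖ Z  ok
                • ok:
                  Z ‖ Z  ok
                • data:
                  end ‖ end  ok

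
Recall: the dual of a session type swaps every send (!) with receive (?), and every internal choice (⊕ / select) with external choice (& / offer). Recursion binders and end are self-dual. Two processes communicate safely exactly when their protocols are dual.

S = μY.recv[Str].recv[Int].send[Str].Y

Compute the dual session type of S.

μY → μY  (rec unchanged)
  recv[Str] → send[Str]
    recv[Int] → send[Int]
      send[Str] → recv[Str]
        Y self-dual

μY.send[Str].send[Int].recv[Str].Y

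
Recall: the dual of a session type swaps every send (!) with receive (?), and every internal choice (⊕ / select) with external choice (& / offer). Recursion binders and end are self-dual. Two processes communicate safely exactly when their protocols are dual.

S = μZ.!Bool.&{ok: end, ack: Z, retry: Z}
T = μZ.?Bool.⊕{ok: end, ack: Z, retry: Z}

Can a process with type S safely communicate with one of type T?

μZ vs μZ  ok (binder kept)
  !Bool vs ?Bool  ok
    &{ok,ack,retry} vs ⊕{ok,ack,retry}  ok labels match
      • ok:
        end vs end  ok
      • ack:
        Z vs Z  ok
      • retry:
        Z vs Z  ok

YES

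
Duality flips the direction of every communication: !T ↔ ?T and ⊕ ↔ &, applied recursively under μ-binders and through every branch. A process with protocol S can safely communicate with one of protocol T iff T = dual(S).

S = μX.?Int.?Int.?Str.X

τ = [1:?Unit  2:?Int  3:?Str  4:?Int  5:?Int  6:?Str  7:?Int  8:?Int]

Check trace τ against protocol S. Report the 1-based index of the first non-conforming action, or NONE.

1

[1] got ?Unit, protocol expects ?Int  ✗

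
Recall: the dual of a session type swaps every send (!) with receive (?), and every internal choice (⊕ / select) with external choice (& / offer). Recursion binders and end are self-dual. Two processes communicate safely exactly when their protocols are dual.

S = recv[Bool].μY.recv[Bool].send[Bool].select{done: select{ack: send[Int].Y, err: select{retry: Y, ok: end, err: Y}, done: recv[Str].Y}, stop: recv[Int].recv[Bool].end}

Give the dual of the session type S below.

send[Bool].μY.send[Bool].recv[Bool].offer{done: offer{ack: recv[Int].Y, err: offer{retry: Y, ok: end, err: Y}, done: send[Str].Y}, stop: send[Int].send[Bool].end}

recv[Bool] ↦ send[Bool]
  μY ↦ μY  (binder kept)
    recv[Bool] ↦ send[Bool]
      send[Bool] ↦ recv[Bool]
        select{done,stop} ↦ offer{done,stop}  (internal→external)
          case done:
            select{ack,err,done} ↦ offer{ack,err,done}  (internal→external)
              case ack:
                send[Int] ↦ recv[Int]
                  Y ↦ Y
              case err:
                select{retry,ok,err} ↦ offer{retry,ok,err}  (internal→external)
                  case retry:
                    Y ↦ Y
                  case ok:
                    end ↦ end
                  case err:
                    Y ↦ Y
              case done:
                recv[Str] ↦ send[Str]
                  Y ↦ Y
          case stop:
            recv[Int] ↦ send[Int]
              recv[Bool] ↦ send[Bool]
                end ↦ end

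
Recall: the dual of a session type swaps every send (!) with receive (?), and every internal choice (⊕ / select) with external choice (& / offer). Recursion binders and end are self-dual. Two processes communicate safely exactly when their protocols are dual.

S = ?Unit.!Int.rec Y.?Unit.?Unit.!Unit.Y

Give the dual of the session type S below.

?Unit → !Unit
  !Int → ?Int
    rec Y → rec Y  (binder kept)
      ?Unit → !Unit
        ?Unit → !Unit
          !Unit → ?Unit
            dual(Y) = Y

!Unit.?Int.rec Y.!Unit.!Unit.?Unit.Y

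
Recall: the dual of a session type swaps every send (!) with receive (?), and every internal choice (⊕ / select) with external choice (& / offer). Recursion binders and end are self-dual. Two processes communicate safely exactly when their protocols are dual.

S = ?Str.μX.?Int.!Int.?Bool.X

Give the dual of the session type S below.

!Str.μX.!Int.?Int.!Bool.X

?Str ↦ !Str
  μX ↦ μX  (binder kept)
    ?Int ↦ !Int
      !Int ↦ ?Int
        ?Bool ↦ !Bool
          X self-dual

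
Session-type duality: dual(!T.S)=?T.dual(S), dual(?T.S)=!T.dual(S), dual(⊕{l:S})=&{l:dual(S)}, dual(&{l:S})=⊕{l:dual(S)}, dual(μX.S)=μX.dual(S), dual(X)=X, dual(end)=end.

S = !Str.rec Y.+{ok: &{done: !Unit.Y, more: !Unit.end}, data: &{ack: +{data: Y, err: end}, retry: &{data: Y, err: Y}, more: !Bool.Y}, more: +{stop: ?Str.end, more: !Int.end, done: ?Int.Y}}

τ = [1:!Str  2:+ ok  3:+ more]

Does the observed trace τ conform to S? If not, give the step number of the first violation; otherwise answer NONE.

@1 !Str  ok  cont: rec Y.…
@2 + ok  ok  cont: &{done: !Unit.rec Y.…, more: !Unit.end}
@3 got + more, protocol expects & done or & more  ✗

3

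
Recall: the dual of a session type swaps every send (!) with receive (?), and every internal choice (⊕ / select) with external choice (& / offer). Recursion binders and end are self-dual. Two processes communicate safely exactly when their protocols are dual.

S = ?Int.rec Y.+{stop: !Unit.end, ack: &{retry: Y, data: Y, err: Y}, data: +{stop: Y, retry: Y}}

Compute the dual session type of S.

!Int.rec Y.&{stop: ?Unit.end, ack: +{retry: Y, data: Y, err: Y}, data: &{stop: Y, retry: Y}}

?Int → !Int
  rec Y → rec Y  (μ self-dual)
    +{stop,ack,data} → &{stop,ack,data}  (select→offer)
      [stop]
        !Unit → ?Unit
          end ↦ end
      [ack]
        &{retry,data,err} → +{retry,data,err}  (external→internal)
          [retry]
            Y ↦ Y
          [data]
            Y ↦ Y
          [err]
            Y ↦ Y
      [data]
        +{stop,retry} → &{stop,retry}  (select→offer)
          [stop]
            Y ↦ Y
          [retry]
            Y ↦ Y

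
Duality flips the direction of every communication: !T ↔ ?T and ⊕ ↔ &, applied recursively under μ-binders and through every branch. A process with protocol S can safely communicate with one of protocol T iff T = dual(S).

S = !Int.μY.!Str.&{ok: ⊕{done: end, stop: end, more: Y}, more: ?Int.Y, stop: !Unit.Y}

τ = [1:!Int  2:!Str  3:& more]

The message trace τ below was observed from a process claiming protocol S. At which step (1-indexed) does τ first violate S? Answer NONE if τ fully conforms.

@1 !Int  ok  residual = μY.…
@2 !Str  ok  residual = &{ok: ⊕{done: end, stop: end, more: μY.…}, more: ?Int.μY.…, stop: !Unit.μY.…}
@3 & more  ok  residual = ?Int.μY.…
all 3 steps conform

NONE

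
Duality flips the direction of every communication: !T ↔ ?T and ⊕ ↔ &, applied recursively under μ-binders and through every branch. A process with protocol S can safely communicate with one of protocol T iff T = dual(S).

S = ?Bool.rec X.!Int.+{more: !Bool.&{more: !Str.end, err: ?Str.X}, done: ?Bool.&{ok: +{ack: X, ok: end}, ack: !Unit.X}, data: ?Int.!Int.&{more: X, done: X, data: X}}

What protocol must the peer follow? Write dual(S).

!Bool.rec X.?Int.&{more: ?Bool.+{more: ?Str.end, err: !Str.X}, done: !Bool.+{ok: &{ack: X, ok: end}, ack: ?Unit.X}, data: !Int.?Int.+{more: X, done: X, data: X}}

?Bool → !Bool
  rec X → rec X  (rec unchanged)
    !Int → ?Int
      +{more,done,data} → &{more,done,data}  (select→offer)
        • more:
          !Bool → ?Bool
            &{more,err} → +{more,err}  (offer→select)
              • more:
                !Str → ?Str
                  dual(end) = end
              • err:
                ?Str → !Str
                  dual(X) = X
        • done:
          ?Bool → !Bool
            &{ok,ack} → +{ok,ack}  (offer→select)
              • ok:
                +{ack,ok} → &{ack,ok}  (select→offer)
                  • ack:
                    dual(X) = X
                  • ok:
                    dual(end) = end
              • ack:
                !Unit → ?Unit
                  dual(X) = X
        • data:
          ?Int → !Int
            !Int → ?Int
              &{more,done,data} → +{more,done,data}  (offer→select)
                • more:
                  dual(X) = X
                • done:
                  dual(X) = X
                • data:
                  dual(X) = X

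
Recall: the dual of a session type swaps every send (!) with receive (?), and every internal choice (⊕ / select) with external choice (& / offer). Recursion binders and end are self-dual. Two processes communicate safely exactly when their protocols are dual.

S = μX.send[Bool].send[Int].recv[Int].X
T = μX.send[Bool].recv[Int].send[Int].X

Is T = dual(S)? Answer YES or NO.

NO

μX | μX  ✓ (rec unchanged)
  send[Bool] | send[Bool]  ✗ same direction on both sides — not dual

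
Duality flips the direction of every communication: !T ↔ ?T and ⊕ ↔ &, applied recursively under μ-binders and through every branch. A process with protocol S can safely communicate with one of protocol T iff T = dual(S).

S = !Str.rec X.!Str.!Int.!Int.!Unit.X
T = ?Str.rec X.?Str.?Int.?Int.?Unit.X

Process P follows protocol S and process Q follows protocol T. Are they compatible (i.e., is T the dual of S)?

!Str vs ?Str  ok
  rec X vs rec X  ok (μ self-dual)
    !Str vs ?Str  ok
      !Int vs ?Int  ok
        !Int vs ?Int  ok
          !Unit vs ?Unit  ok
            X vs X  ok

YES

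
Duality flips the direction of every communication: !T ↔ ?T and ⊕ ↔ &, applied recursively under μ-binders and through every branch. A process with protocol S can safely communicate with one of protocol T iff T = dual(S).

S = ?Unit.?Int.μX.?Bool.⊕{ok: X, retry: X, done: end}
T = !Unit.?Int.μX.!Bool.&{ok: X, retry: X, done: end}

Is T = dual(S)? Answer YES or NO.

?Unit ‖ !Unit  ok
  ?Int ‖ ?Int  ✗ same direction on both sides — not dual

NO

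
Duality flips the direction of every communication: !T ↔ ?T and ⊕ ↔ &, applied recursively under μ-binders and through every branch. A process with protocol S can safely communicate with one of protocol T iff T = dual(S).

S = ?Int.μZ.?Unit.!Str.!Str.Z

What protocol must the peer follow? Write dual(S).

!Int.μZ.!Unit.?Str.?Str.Z

?Int = !Int
  μZ = μZ  (rec unchanged)
    ?Unit = !Unit
      !Str = ?Str
        !Str = ?Str
          dual(Z) = Z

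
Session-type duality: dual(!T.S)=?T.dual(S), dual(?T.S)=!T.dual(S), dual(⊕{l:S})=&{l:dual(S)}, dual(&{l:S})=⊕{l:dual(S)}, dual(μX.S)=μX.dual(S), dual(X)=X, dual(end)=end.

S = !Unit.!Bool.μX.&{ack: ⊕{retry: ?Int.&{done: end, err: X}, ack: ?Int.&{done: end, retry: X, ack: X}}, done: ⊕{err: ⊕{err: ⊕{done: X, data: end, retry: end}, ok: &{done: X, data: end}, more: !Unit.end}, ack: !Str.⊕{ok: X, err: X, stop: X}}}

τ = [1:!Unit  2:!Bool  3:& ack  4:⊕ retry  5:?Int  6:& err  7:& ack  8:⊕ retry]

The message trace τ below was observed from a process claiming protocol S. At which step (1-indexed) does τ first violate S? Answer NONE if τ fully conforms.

step 1: !Unit  ✓  cont: !Bool.μX.…
step 2: !Bool  ✓  cont: μX.…
step 3: & ack  ✓  cont: ⊕{retry: ?Int.&{done: end, err: μX.…}, ack: ?Int.&{done: end, retry: μX.…, ack: μX.…}}
step 4: ⊕ retry  ✓  cont: ?Int.&{done: end, err: μX.…}
step 5: ?Int  ✓  cont: &{done: end, err: μX.…}
step 6: & err  ✓  cont: μX.…
step 7: & ack  ✓  cont: ⊕{retry: ?Int.&{done: end, err: μX.…}, ack: ?Int.&{done: end, retry: μX.…, ack: μX.…}}
step 8: ⊕ retry  ✓  cont: ?Int.&{done: end, err: μX.…}
trace exhausted — no violation

NONE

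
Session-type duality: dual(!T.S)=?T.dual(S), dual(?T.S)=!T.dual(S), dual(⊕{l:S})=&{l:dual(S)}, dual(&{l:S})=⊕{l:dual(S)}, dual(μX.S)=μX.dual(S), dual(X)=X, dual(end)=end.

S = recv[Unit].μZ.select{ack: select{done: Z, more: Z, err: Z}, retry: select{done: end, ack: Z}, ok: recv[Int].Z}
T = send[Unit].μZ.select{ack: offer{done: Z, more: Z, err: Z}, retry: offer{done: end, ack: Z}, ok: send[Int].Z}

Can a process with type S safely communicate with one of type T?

NO

recv[Unit] vs send[Unit]  ok
  μZ vs μZ  ok (μ self-dual)
    select{ack,retry,ok} vs select{ack,retry,ok}  ✗ choice polarity not flipped — not dual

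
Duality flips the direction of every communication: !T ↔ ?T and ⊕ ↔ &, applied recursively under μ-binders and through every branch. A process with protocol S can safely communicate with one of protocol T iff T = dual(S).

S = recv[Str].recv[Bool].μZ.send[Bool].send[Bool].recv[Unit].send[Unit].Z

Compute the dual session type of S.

send[Str].send[Bool].μZ.recv[Bool].recv[Bool].send[Unit].recv[Unit].Z

recv[Str] → send[Str]
  recv[Bool] → send[Bool]
    μZ → μZ  (binder kept)
      send[Bool] → recv[Bool]
        send[Bool] → recv[Bool]
          recv[Unit] → send[Unit]
            send[Unit] → recv[Unit]
              Z self-dual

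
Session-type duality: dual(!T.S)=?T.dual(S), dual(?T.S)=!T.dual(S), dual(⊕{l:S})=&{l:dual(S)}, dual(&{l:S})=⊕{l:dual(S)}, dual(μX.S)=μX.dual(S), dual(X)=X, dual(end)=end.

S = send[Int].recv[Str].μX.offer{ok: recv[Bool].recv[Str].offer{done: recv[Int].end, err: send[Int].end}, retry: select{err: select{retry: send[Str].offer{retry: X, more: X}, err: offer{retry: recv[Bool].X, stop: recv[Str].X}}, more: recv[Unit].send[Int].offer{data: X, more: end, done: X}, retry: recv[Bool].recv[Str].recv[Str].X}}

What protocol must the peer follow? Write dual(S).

recv[Int].send[Str].μX.select{ok: send[Bool].send[Str].select{done: send[Int].end, err: recv[Int].end}, retry: offer{err: offer{retry: recv[Str].select{retry: X, more: X}, err: select{retry: send[Bool].X, stop: send[Str].X}}, more: send[Unit].recv[Int].select{data: X, more: end, done: X}, retry: send[Bool].send[Str].send[Str].X}}

send[Int] = recv[Int]
  recv[Str] = send[Str]
    μX = μX  (rec unchanged)
      offer{ok,retry} = select{ok,retry}  (offer→select)
        [ok]
          recv[Bool] = send[Bool]
            recv[Str] = send[Str]
              offer{done,err} = select{done,err}  (offer→select)
                [done]
                  recv[Int] = send[Int]
                    end ↦ end
                [err]
                  send[Int] = recv[Int]
                    end ↦ end
        [retry]
          select{err,more,retry} = offer{err,more,retry}  (⊕→&)
            [err]
              select{retry,err} = offer{retry,err}  (⊕→&)
                [retry]
                  send[Str] = recv[Str]
                    offer{retry,more} = select{retry,more}  (offer→select)
                      [retry]
                        X ↦ X
                      [more]
                        X ↦ X
                [err]
                  offer{retry,stop} = select{retry,stop}  (offer→select)
                    [retry]
                      recv[Bool] = send[Bool]
                        X ↦ X
                    [stop]
                      recv[Str] = send[Str]
                        X ↦ X
            [more]
              recv[Unit] = send[Unit]
                send[Int] = recv[Int]
                  offer{data,more,done} = select{data,more,done}  (offer→select)
                    [data]
                      X ↦ X
                    [more]
                      end ↦ end
                    [done]
                      X ↦ X
            [retry]
              recv[Bool] = send[Bool]
                recv[Str] = send[Str]
                  recv[Str] = send[Str]
                    X ↦ X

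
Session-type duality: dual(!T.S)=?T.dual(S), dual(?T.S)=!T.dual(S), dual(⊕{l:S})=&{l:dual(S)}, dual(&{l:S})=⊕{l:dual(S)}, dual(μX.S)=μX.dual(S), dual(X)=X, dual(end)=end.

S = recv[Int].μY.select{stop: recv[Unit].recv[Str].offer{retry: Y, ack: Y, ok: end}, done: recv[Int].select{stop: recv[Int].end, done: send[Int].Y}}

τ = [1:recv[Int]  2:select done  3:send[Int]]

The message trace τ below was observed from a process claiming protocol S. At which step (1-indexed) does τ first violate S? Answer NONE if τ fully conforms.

3

@1 recv[Int]  match  residual = μY.…
@2 select done  match  residual = recv[Int].select{stop: recv[Int].end, done: send[Int].μY.…}
@3 got send[Int], protocol expects recv[Int]  ✗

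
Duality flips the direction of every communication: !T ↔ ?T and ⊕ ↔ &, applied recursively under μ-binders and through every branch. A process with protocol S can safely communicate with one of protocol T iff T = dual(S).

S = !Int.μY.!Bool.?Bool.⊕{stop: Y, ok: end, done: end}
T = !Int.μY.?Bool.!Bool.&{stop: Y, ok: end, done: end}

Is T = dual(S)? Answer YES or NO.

!Int | !Int  ✗ same direction on both sides — not dual

NO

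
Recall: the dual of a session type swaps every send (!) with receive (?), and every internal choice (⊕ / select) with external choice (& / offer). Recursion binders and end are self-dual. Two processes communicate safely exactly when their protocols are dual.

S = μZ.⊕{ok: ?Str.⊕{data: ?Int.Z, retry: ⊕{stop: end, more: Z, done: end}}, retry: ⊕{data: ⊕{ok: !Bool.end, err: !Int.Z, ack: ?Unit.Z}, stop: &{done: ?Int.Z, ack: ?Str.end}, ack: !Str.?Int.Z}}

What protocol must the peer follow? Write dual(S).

μZ ↦ μZ  (rec unchanged)
  ⊕{ok,retry} ↦ &{ok,retry}  (⊕→&)
    [ok]
      ?Str ↦ !Str
        ⊕{data,retry} ↦ &{data,retry}  (⊕→&)
          [data]
            ?Int ↦ !Int
              Z self-dual
          [retry]
            ⊕{stop,more,done} ↦ &{stop,more,done}  (⊕→&)
              [stop]
                end self-dual
              [more]
                Z self-dual
              [done]
                end self-dual
    [retry]
      ⊕{data,stop,ack} ↦ &{data,stop,ack}  (⊕→&)
        [data]
          ⊕{ok,err,ack} ↦ &{ok,err,ack}  (⊕→&)
            [ok]
              !Bool ↦ ?Bool
                end self-dual
            [err]
              !Int ↦ ?Int
                Z self-dual
            [ack]
              ?Unit ↦ !Unit
                Z self-dual
        [stop]
          &{done,ack} ↦ ⊕{done,ack}  (&→⊕)
            [done]
              ?Int ↦ !Int
                Z self-dual
            [ack]
              ?Str ↦ !Str
                end self-dual
        [ack]
          !Str ↦ ?Str
            ?Int ↦ !Int
              Z self-dual

μZ.&{ok: !Str.&{data: !Int.Z, retry: &{stop: end, more: Z, done: end}}, retry: &{data: &{ok: ?Bool.end, err: ?Int.Z, ack: !Unit.Z}, stop: ⊕{done: !Int.Z, ack: !Str.end}, ack: ?Str.!Int.Z}}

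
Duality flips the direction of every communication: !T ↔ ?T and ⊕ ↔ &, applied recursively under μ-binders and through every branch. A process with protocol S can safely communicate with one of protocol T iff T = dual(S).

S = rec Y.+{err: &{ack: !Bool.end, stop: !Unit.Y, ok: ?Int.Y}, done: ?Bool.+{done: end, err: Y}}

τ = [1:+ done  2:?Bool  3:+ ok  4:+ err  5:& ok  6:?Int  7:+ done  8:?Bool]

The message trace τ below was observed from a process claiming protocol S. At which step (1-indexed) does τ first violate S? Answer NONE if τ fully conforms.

[1] + done  ok  state: ?Bool.+{done: end, err: rec Y.…}
[2] ?Bool  ok  state: +{done: end, err: rec Y.…}
[3] got + ok, protocol expects + done or + err  ✗

3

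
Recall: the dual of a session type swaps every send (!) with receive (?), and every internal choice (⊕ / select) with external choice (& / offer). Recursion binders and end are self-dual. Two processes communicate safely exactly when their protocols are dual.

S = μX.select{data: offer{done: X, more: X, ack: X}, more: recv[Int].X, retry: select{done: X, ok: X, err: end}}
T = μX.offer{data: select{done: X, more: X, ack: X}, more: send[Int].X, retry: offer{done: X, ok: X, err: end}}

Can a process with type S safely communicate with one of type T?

μX | μX  match (binder kept)
  select{data,more,retry} | offer{data,more,retry}  match labels match
    • data:
      offer{done,more,ack} | select{done,more,ack}  match labels match
        • done:
          X | X  match
        • more:
          X | X  match
        • ack:
          X | X  match
    • more:
      recv[Int] | send[Int]  match
        X | X  match
    • retry:
      select{done,ok,err} | offer{done,ok,err}  match labels match
        • done:
          X | X  match
        • ok:
          X | X  match
        • err:
          end | end  match

YES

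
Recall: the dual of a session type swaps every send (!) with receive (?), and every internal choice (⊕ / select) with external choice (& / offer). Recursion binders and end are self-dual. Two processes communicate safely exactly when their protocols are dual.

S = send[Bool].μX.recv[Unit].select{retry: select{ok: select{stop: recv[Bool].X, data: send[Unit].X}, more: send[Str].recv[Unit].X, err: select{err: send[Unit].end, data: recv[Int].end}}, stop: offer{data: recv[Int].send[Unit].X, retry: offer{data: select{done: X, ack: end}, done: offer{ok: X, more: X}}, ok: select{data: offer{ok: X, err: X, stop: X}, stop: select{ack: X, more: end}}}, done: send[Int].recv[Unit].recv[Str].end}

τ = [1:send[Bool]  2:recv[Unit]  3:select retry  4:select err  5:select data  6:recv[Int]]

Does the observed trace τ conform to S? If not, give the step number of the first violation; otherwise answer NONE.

NONE

[1] send[Bool]  match  cont: μX.…
[2] recv[Unit]  match  cont: select{retry: select{ok: select{stop: recv[Bool].μX.…, data: send[Unit].μX.…}, more: send[Str].recv[Unit].μX.…, err: select{err: send[Unit].end, data: recv[Int].end}}, stop: offer{data: recv[Int].send[Unit].μX.…, retry: offer{data: select{done: μX.…, ack: end}, done: offer{ok: μX.…, more: μX.…}}, ok: select{data: offer{ok: μX.…, err: μX.…, stop: μX.…}, stop: select{ack: μX.…, more: end}}}, done: send[Int].recv[Unit].recv[Str].end}
[3] select retry  match  cont: select{ok: select{stop: recv[Bool].μX.…, data: send[Unit].μX.…}, more: send[Str].recv[Unit].μX.…, err: select{err: send[Unit].end, data: recv[Int].end}}
[4] select err  match  cont: select{err: send[Unit].end, data: recv[Int].end}
[5] select data  match  cont: recv[Int].end
[6] recv[Int]  match  cont: end
trace exhausted — no violation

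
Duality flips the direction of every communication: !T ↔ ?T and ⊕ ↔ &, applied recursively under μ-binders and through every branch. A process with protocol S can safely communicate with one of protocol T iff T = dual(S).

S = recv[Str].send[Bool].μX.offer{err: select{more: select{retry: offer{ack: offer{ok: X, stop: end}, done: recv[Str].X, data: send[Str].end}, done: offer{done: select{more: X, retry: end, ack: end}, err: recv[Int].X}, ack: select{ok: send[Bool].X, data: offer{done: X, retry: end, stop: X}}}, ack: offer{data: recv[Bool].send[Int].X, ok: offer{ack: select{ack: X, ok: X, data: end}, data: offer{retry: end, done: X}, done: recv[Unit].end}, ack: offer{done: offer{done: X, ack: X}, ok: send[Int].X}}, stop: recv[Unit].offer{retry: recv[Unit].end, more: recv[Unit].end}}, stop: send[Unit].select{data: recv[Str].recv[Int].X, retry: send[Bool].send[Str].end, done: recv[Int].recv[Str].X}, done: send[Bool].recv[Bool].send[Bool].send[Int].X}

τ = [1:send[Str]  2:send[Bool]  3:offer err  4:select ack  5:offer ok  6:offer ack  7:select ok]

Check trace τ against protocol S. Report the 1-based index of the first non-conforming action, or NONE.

1

[1] got send[Str], protocol expects recv[Str]  ✗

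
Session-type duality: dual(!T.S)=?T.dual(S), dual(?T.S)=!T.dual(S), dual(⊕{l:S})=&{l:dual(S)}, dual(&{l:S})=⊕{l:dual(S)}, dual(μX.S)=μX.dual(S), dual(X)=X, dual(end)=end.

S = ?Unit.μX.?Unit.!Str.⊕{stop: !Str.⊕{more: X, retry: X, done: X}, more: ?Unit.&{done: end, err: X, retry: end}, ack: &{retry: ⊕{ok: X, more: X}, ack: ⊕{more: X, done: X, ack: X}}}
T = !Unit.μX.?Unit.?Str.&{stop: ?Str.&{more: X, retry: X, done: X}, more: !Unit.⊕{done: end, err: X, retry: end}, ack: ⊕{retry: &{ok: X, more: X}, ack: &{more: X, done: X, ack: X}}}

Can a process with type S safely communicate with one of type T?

NO

?Unit ‖ !Unit  match
  μX ‖ μX  match (binder kept)
    ?Unit ‖ ?Unit  ✗ same direction on both sides — not dual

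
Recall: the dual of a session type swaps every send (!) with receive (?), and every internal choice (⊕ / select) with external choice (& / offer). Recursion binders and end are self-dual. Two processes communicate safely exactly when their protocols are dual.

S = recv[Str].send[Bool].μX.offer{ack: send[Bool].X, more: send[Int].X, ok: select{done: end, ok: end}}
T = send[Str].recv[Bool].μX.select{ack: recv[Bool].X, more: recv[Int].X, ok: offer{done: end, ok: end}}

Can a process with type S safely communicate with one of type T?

recv[Str] vs send[Str]  match
  send[Bool] vs recv[Bool]  match
    μX vs μX  match (rec unchanged)
      offer{ack,more,ok} vs select{ack,more,ok}  match label sets agree
        case ack:
          send[Bool] vs recv[Bool]  match
            X vs X  match
        case more:
          send[Int] vs recv[Int]  match
            X vs X  match
        case ok:
          select{done,ok} vs offer{done,ok}  match label sets agree
            case done:
              end vs end  match
            case ok:
              end vs end  match

YES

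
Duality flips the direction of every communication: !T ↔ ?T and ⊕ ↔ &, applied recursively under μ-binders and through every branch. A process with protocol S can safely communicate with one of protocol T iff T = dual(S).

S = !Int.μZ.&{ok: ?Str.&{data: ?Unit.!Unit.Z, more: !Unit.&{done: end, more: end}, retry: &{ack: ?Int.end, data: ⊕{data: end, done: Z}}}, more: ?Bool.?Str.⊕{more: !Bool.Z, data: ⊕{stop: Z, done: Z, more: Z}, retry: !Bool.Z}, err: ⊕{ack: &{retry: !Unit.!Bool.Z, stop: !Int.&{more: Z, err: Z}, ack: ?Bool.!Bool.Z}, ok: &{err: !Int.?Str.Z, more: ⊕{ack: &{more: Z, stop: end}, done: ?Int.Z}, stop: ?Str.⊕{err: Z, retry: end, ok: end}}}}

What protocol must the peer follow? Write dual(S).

!Int = ?Int
  μZ = μZ  (binder kept)
    &{ok,more,err} = ⊕{ok,more,err}  (&→⊕)
      • ok:
        ?Str = !Str
          &{data,more,retry} = ⊕{data,more,retry}  (&→⊕)
            • data:
              ?Unit = !Unit
                !Unit = ?Unit
                  Z ↦ Z
            • more:
              !Unit = ?Unit
                &{done,more} = ⊕{done,more}  (&→⊕)
                  • done:
                    end ↦ end
                  • more:
                    end ↦ end
            • retry:
              &{ack,data} = ⊕{ack,data}  (&→⊕)
                • ack:
                  ?Int = !Int
                    end ↦ end
                • data:
                  ⊕{data,done} = &{data,done}  (⊕→&)
                    • data:
                      end ↦ end
                    • done:
                      Z ↦ Z
      • more:
        ?Bool = !Bool
          ?Str = !Str
            ⊕{more,data,retry} = &{more,data,retry}  (⊕→&)
              • more:
                !Bool = ?Bool
                  Z ↦ Z
              • data:
                ⊕{stop,done,more} = &{stop,done,more}  (⊕→&)
                  • stop:
                    Z ↦ Z
                  • done:
                    Z ↦ Z
                  • more:
                    Z ↦ Z
              • retry:
                !Bool = ?Bool
                  Z ↦ Z
      • err:
        ⊕{ack,ok} = &{ack,ok}  (⊕→&)
          • ack:
            &{retry,stop,ack} = ⊕{retry,stop,ack}  (&→⊕)
              • retry:
                !Unit = ?Unit
                  !Bool = ?Bool
                    Z ↦ Z
              • stop:
                !Int = ?Int
                  &{more,err} = ⊕{more,err}  (&→⊕)
                    • more:
                      Z ↦ Z
                    • err:
                      Z ↦ Z
              • ack:
                ?Bool = !Bool
                  !Bool = ?Bool
                    Z ↦ Z
          • ok:
            &{err,more,stop} = ⊕{err,more,stop}  (&→⊕)
              • err:
                !Int = ?Int
                  ?Str = !Str
                    Z ↦ Z
              • more:
                ⊕{ack,done} = &{ack,done}  (⊕→&)
                  • ack:
                    &{more,stop} = ⊕{more,stop}  (&→⊕)
                      • more:
                        Z ↦ Z
                      • stop:
                        end ↦ end
                  • done:
                    ?Int = !Int
                      Z ↦ Z
              • stop:
                ?Str = !Str
                  ⊕{err,retry,ok} = &{err,retry,ok}  (⊕→&)
                    • err:
                      Z ↦ Z
                    • retry:
                      end ↦ end
                    • ok:
                      end ↦ end

?Int.μZ.⊕{ok: !Str.⊕{data: !Unit.?Unit.Z, more: ?Unit.⊕{done: end, more: end}, retry: ⊕{ack: !Int.end, data: &{data: end, done: Z}}}, more: !Bool.!Str.&{more: ?Bool.Z, data: &{stop: Z, done: Z, more: Z}, retry: ?Bool.Z}, err: &{ack: ⊕{retry: ?Unit.?Bool.Z, stop: ?Int.⊕{more: Z, err: Z}, ack: !Bool.?Bool.Z}, ok: ⊕{err: ?Int.!Str.Z, more: &{ack: ⊕{more: Z, stop: end}, done: !Int.Z}, stop: !Str.&{err: Z, retry: end, ok: end}}}}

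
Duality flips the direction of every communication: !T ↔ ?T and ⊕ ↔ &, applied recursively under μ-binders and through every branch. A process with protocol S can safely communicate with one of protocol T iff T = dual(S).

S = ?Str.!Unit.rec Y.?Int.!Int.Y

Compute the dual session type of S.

?Str ↦ !Str
  !Unit ↦ ?Unit
    rec Y ↦ rec Y  (rec unchanged)
      ?Int ↦ !Int
        !Int ↦ ?Int
          dual(Y) = Y

!Str.?Unit.rec Y.!Int.?Int.Y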